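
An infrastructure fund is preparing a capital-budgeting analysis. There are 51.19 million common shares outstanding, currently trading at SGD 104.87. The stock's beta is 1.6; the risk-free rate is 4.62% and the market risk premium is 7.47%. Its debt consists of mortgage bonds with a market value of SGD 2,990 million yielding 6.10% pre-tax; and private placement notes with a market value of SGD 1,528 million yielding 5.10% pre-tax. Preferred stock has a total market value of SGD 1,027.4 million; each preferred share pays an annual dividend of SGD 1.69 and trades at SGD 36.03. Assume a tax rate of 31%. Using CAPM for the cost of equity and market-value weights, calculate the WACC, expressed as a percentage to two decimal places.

10.24%

Cost of equity via CAPM: Re = 4.62% + 1.6 × 7.47% = 16.5720%.
Cost of preferred: Rp = 1.69 / 36.03 = 4.6905%.
Market value of equity E = 104.87 × 51.19m = 5368.2953m.
Total capital V = 5368.2953 + 1027.4 + 2990 + 1528 = 10913.6953.
Equity: weight = 5368.2953/10913.6953 = 0.4919; cost = 16.572%.
Preferred: weight = 1027.4/10913.6953 = 0.0941; cost = 4.6905%.
Mortgage bonds: weight = 2990/10913.6953 = 0.2740; after-tax cost = 6.1% × (1 − 31%) = 4.2090%.
Private placement notes: weight = 1528/10913.6953 = 0.1400; after-tax cost = 5.1% × (1 − 31%) = 3.5190%.
WACC = 0.4919 × 16.5720% + 0.0941 × 4.6905% + 0.2740 × 4.2090% + 0.1400 × 3.5190% = 10.2389%.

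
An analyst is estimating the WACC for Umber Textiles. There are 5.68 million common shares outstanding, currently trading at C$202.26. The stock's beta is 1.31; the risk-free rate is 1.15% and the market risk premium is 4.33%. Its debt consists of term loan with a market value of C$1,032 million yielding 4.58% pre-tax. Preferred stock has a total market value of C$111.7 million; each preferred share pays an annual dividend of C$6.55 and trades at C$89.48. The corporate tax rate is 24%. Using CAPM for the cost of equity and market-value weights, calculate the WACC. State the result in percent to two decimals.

5.34%

Cost of equity via CAPM: Re = 1.15% + 1.31 × 4.33% = 6.8223%.
Cost of preferred: Rp = 6.55 / 89.48 = 7.3201%.
Market value of equity E = 202.26 × 5.68m = 1148.8368m.
Total capital V = 1148.8368 + 111.7 + 1032 = 2292.5368.
Equity: weight = 1148.8368/2292.5368 = 0.5011; cost = 6.8223%.
Preferred: weight = 111.7/2292.5368 = 0.0487; cost = 7.3201%.
Term loan: weight = 1032/2292.5368 = 0.4502; after-tax cost = 4.58% × (1 − 24%) = 3.4808%.
WACC = 0.5011 × 6.8223% + 0.0487 × 7.3201% + 0.4502 × 3.4808% = 5.3424%.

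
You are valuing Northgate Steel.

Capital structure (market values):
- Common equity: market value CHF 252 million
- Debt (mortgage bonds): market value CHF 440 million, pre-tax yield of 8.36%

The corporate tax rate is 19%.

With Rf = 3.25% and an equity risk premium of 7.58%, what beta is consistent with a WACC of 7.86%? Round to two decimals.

Total capital V = 252 + 440 = 692.
Equity weight = 252/692 = 0.3642.
Mortgage bonds weight = 440/692 = 0.6358.
Debt contribution = 0.6358 × 8.36% × (1 − 19%) = 4.3056%.
Required equity contribution = 7.86% − 4.3056% = 3.5544%  ⇒  Re = 9.7604%.
CAPM: 9.7604% = 3.25% + β × 7.58%  ⇒  β = 0.8589.

0.86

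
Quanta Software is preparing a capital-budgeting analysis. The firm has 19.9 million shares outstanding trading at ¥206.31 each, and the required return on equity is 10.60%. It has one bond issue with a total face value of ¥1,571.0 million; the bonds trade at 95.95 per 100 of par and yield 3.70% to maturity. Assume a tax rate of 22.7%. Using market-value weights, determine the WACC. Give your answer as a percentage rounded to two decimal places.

8.52%

Market value of equity E = 206.31 × 19.9m = 4105.569m. Market value of debt D = 1571m × 95.95/100 = 1507.3745m.
Total capital V = 4105.569 + 1507.3745 = 5612.9435.
Equity: weight = 4105.569/5612.9435 = 0.7314; cost = 10.6%.
Bonds outstanding: weight = 1507.3745/5612.9435 = 0.2686; after-tax cost = 3.7% × (1 − 22.7%) = 2.8601%.
WACC = 0.7314 × 10.6000% + 0.2686 × 2.8601% = 8.5214%.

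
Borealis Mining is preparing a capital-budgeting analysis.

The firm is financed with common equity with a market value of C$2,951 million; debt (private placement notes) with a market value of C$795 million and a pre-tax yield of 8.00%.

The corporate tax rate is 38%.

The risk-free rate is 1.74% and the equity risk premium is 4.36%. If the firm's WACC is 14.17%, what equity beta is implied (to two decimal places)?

3.42

Total capital V = 2951 + 795 = 3746.
Equity weight = 2951/3746 = 0.7878.
Private placement notes weight = 795/3746 = 0.2122.
Debt contribution = 0.2122 × 8% × (1 − 38%) = 1.0526%.
Required equity contribution = 14.17% − 1.0526% = 13.1174%  ⇒  Re = 16.6512%.
CAPM: 16.6512% = 1.74% + β × 4.36%  ⇒  β = 3.4200.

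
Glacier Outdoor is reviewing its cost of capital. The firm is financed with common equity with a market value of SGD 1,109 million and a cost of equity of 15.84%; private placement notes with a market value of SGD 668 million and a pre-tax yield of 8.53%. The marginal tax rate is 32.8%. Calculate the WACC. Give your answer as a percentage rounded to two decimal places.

12.04%

Total capital V = 1109 + 668 = 1777.
Equity: weight = 1109/1777 = 0.6241; cost = 15.84%.
Private placement notes: weight = 668/1777 = 0.3759; after-tax cost = 8.53% × (1 − 32.8%) = 5.7322%.
WACC = 0.6241 × 15.8400% + 0.3759 × 5.7322% = 12.0403%.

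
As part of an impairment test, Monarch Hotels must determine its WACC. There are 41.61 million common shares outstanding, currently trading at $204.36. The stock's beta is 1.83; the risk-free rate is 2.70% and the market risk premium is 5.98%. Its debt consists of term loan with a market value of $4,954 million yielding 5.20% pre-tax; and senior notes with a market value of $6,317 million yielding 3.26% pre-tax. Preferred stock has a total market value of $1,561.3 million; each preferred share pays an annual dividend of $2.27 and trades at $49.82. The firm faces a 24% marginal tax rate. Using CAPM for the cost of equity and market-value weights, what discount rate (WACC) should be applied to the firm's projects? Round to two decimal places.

7.42%

Cost of equity via CAPM: Re = 2.7% + 1.83 × 5.98% = 13.6434%.
Cost of preferred: Rp = 2.27 / 49.82 = 4.5564%.
Market value of equity E = 204.36 × 41.61m = 8503.4196m.
Total capital V = 8503.4196 + 1561.3 + 4954 + 6317 = 21335.7196.
Equity: weight = 8503.4196/21335.7196 = 0.3986; cost = 13.6434%.
Preferred: weight = 1561.3/21335.7196 = 0.0732; cost = 4.5564%.
Term loan: weight = 4954/21335.7196 = 0.2322; after-tax cost = 5.2% × (1 − 24%) = 3.9520%.
Senior notes: weight = 6317/21335.7196 = 0.2961; after-tax cost = 3.26% × (1 − 24%) = 2.4776%.
WACC = 0.3986 × 13.6434% + 0.0732 × 4.5564% + 0.2322 × 3.9520% + 0.2961 × 2.4776% = 7.4222%.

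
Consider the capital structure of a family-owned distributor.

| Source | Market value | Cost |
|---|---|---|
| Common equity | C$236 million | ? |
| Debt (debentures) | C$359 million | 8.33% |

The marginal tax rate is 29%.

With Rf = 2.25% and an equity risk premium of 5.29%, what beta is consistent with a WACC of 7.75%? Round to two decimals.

Total capital V = 236 + 359 = 595.
Equity weight = 236/595 = 0.3966.
Debentures weight = 359/595 = 0.6034.
Debt contribution = 0.6034 × 8.33% × (1 − 29%) = 3.5685%.
Required equity contribution = 7.75% − 3.5685% = 4.1815%  ⇒  Re = 10.5424%.
CAPM: 10.5424% = 2.25% + β × 5.29%  ⇒  β = 1.5676.

1.57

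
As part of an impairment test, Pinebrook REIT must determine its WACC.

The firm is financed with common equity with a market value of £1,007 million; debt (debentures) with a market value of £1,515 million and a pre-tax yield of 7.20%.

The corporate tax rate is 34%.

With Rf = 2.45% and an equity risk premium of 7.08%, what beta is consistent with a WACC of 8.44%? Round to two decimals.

Total capital V = 1007 + 1515 = 2522.
Equity weight = 1007/2522 = 0.3993.
Debentures weight = 1515/2522 = 0.6007.
Debt contribution = 0.6007 × 7.2% × (1 − 34%) = 2.8546%.
Required equity contribution = 8.44% − 2.8546% = 5.5854%  ⇒  Re = 13.9885%.
CAPM: 13.9885% = 2.45% + β × 7.08%  ⇒  β = 1.6297.

1.63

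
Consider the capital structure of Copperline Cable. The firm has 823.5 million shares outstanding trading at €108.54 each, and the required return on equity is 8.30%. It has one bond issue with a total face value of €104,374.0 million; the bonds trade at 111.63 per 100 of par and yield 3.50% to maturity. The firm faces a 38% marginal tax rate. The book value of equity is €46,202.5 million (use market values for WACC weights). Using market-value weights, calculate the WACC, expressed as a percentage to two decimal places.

4.83%

Market value of equity E = 108.54 × 823.5m = 89382.69m. Market value of debt D = 104374m × 111.63/100 = 116512.6962m.
Total capital V = 89382.69 + 116512.6962 = 205895.3862.
Equity: weight = 89382.69/205895.3862 = 0.4341; cost = 8.3%.
Bonds outstanding: weight = 116512.6962/205895.3862 = 0.5659; after-tax cost = 3.5% × (1 − 38%) = 2.1700%.
WACC = 0.4341 × 8.3000% + 0.5659 × 2.1700% = 4.8311%.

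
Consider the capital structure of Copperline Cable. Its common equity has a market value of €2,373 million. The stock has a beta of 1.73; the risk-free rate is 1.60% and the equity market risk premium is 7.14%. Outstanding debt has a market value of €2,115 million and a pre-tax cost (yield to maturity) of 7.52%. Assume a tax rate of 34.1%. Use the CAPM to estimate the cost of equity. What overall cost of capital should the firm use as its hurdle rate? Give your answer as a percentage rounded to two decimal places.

9.71%

Cost of equity via CAPM: Re = 1.6% + 1.73 × 7.14% = 13.9522%.
Total capital V = 2373 + 2115 = 4488.
Equity: weight = 2373/4488 = 0.5287; cost = 13.9522%.
Debt: weight = 2115/4488 = 0.4713; after-tax cost = 7.52% × (1 − 34.1%) = 4.9557%.
WACC = 0.5287 × 13.9522% + 0.4713 × 4.9557% = 9.7125%.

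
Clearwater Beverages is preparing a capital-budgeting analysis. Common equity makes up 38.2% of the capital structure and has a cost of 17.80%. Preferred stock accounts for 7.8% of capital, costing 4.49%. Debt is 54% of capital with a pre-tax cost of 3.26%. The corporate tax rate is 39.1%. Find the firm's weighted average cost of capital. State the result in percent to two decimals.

8.22%

After-tax cost of debt = 3.26% × (1 − 39.1%) = 1.9853%.
WACC = 0.382 × 17.8000% + 0.078 × 4.4900% + 0.540 × 1.9853% = 8.2219%.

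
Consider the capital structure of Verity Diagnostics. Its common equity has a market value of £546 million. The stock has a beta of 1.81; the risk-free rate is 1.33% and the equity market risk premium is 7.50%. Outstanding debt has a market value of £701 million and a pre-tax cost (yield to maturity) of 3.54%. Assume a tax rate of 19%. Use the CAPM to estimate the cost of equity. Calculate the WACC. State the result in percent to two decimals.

8.14%

Cost of equity via CAPM: Re = 1.33% + 1.81 × 7.5% = 14.9050%.
Total capital V = 546 + 701 = 1247.
Equity: weight = 546/1247 = 0.4379; cost = 14.905%.
Debt: weight = 701/1247 = 0.5621; after-tax cost = 3.54% × (1 − 19%) = 2.8674%.
WACC = 0.4379 × 14.9050% + 0.5621 × 2.8674% = 8.1381%.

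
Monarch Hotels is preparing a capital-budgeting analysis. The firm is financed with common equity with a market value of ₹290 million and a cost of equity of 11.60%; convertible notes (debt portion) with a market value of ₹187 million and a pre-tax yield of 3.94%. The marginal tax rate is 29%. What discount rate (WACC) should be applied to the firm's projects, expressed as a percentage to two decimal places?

8.15%

Total capital V = 290 + 187 = 477.
Equity: weight = 290/477 = 0.6080; cost = 11.6%.
Convertible notes (debt portion): weight = 187/477 = 0.3920; after-tax cost = 3.94% × (1 − 29%) = 2.7974%.
WACC = 0.6080 × 11.6000% + 0.3920 × 2.7974% = 8.1491%.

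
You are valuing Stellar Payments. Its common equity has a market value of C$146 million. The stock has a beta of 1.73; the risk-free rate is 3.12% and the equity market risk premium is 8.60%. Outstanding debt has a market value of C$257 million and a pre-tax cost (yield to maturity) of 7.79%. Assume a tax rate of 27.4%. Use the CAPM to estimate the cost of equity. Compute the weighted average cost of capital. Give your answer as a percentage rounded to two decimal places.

10.13%

Cost of equity via CAPM: Re = 3.12% + 1.73 × 8.6% = 17.9980%.
Total capital V = 146 + 257 = 403.
Equity: weight = 146/403 = 0.3623; cost = 17.998%.
Debt: weight = 257/403 = 0.6377; after-tax cost = 7.79% × (1 − 27.4%) = 5.6555%.
WACC = 0.3623 × 17.9980% + 0.6377 × 5.6555% = 10.1270%.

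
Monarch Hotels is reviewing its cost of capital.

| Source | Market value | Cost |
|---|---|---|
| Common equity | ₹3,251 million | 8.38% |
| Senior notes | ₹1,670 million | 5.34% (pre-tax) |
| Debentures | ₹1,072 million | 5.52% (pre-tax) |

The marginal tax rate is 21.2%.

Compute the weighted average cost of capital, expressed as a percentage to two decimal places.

6.50%

Total capital V = 3251 + 1670 + 1072 = 5993.
Equity: weight = 3251/5993 = 0.5425; cost = 8.38%.
Senior notes: weight = 1670/5993 = 0.2787; after-tax cost = 5.34% × (1 − 21.2%) = 4.2079%.
Debentures: weight = 1072/5993 = 0.1789; after-tax cost = 5.52% × (1 − 21.2%) = 4.3498%.
WACC = 0.5425 × 8.3800% + 0.2787 × 4.2079% + 0.1789 × 4.3498% = 6.4965%.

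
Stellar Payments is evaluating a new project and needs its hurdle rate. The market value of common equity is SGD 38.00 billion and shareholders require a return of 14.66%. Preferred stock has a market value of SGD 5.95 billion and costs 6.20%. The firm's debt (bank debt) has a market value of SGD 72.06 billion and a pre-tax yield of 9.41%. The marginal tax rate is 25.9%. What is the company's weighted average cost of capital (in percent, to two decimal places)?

9.45%

Total capital V = 38 + 5.95 + 72.06 = 116.01.
Equity: weight = 38/116.01 = 0.3276; cost = 14.66%.
Preferred: weight = 5.95/116.01 = 0.0513; cost = 6.2%.
Bank debt: weight = 72.06/116.01 = 0.6212; after-tax cost = 9.41% × (1 − 25.9%) = 6.9728%.
WACC = 0.3276 × 14.6600% + 0.0513 × 6.2000% + 0.6212 × 6.9728% = 9.4512%.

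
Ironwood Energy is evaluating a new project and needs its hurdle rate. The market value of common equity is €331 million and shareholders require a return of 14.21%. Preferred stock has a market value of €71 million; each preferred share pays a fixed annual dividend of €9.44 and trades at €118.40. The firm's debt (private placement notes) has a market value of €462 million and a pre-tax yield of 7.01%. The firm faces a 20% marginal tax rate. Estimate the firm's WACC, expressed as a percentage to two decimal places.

9.10%

Cost of preferred: Rp = 9.44 / 118.4 = 7.9730%.
Total capital V = 331 + 71 + 462 = 864.
Equity: weight = 331/864 = 0.3831; cost = 14.21%.
Preferred: weight = 71/864 = 0.0822; cost = 7.973%.
Private placement notes: weight = 462/864 = 0.5347; after-tax cost = 7.01% × (1 − 20%) = 5.6080%.
WACC = 0.3831 × 14.2100% + 0.0822 × 7.9730% + 0.5347 × 5.6080% = 9.0978%.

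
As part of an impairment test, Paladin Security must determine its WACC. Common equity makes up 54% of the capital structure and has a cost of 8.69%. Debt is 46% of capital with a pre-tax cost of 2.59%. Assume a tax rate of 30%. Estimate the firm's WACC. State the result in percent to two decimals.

5.53%

After-tax cost of debt = 2.59% × (1 − 30%) = 1.8130%.
WACC = 0.540 × 8.6900% + 0.460 × 1.8130% = 5.5266%.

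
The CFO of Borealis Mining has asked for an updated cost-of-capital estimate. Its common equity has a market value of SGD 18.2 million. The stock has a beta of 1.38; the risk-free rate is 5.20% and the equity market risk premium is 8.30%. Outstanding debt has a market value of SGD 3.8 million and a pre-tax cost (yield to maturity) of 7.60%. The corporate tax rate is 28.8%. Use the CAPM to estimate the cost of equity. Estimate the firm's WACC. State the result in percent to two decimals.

14.71%

Cost of equity via CAPM: Re = 5.2% + 1.38 × 8.3% = 16.6540%.
Total capital V = 18.2 + 3.8 = 22.
Equity: weight = 18.2/22 = 0.8273; cost = 16.654%.
Debt: weight = 3.8/22 = 0.1727; after-tax cost = 7.6% × (1 − 28.8%) = 5.4112%.
WACC = 0.8273 × 16.6540% + 0.1727 × 5.4112% = 14.7121%.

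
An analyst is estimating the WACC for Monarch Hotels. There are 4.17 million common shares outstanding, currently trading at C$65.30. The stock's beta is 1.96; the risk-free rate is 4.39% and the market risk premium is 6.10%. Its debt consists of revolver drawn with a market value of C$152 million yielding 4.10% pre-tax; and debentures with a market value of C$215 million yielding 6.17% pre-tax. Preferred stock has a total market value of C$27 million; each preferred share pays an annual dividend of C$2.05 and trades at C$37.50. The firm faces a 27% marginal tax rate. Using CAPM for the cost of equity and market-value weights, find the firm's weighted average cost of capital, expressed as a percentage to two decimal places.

9.04%

Cost of equity via CAPM: Re = 4.39% + 1.96 × 6.1% = 16.3460%.
Cost of preferred: Rp = 2.05 / 37.5 = 5.4667%.
Market value of equity E = 65.3 × 4.17m = 272.301m.
Total capital V = 272.301 + 27 + 152 + 215 = 666.301.
Equity: weight = 272.301/666.301 = 0.4087; cost = 16.346%.
Preferred: weight = 27/666.301 = 0.0405; cost = 5.4667%.
Revolver drawn: weight = 152/666.301 = 0.2281; after-tax cost = 4.1% × (1 − 27%) = 2.9930%.
Debentures: weight = 215/666.301 = 0.3227; after-tax cost = 6.17% × (1 − 27%) = 4.5041%.
WACC = 0.4087 × 16.3460% + 0.0405 × 5.4667% + 0.2281 × 2.9930% + 0.3227 × 4.5041% = 9.0379%.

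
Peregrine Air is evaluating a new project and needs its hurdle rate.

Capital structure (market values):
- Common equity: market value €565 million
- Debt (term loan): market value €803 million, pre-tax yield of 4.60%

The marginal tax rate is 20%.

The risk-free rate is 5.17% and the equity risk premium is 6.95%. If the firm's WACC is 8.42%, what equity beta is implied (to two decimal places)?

Total capital V = 565 + 803 = 1368.
Equity weight = 565/1368 = 0.4130.
Term loan weight = 803/1368 = 0.5870.
Debt contribution = 0.5870 × 4.6% × (1 − 20%) = 2.1601%.
Required equity contribution = 8.42% − 2.1601% = 6.2599%  ⇒  Re = 15.1567%.
CAPM: 15.1567% = 5.17% + β × 6.95%  ⇒  β = 1.4369.

1.44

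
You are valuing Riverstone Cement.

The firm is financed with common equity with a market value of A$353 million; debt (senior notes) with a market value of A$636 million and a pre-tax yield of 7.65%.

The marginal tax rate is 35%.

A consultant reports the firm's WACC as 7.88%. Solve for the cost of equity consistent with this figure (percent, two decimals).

Total capital V = 353 + 636 = 989.
Equity weight = 353/989 = 0.3569.
Senior notes weight = 636/989 = 0.6431.
Debt contribution = 0.6431 × 7.65% × (1 − 35%) = 3.1977%.
Required equity contribution = 7.88% − 3.1977% = 4.6823%.
Re = 4.6823% / 0.3569 = 13.1184%.

13.12%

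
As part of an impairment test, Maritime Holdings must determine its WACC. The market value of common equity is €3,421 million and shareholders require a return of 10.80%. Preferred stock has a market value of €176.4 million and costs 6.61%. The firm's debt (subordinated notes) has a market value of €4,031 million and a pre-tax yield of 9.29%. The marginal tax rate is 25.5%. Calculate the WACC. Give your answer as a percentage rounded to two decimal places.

8.65%

Total capital V = 3421 + 176.4 + 4031 = 7628.4.
Equity: weight = 3421/7628.4 = 0.4485; cost = 10.8%.
Preferred: weight = 176.4/7628.4 = 0.0231; cost = 6.61%.
Subordinated notes: weight = 4031/7628.4 = 0.5284; after-tax cost = 9.29% × (1 − 25.5%) = 6.9210%.
WACC = 0.4485 × 10.8000% + 0.0231 × 6.6100% + 0.5284 × 6.9210% = 8.6534%.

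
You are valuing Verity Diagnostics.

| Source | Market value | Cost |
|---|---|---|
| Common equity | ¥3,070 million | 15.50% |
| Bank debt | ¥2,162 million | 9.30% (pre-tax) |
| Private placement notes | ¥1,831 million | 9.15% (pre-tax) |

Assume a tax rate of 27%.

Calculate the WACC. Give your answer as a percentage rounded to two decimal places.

Total capital V = 3070 + 2162 + 1831 = 7063.
Equity: weight = 3070/7063 = 0.4347; cost = 15.5%.
Bank debt: weight = 2162/7063 = 0.3061; after-tax cost = 9.3% × (1 − 27%) = 6.7890%.
Private placement notes: weight = 1831/7063 = 0.2592; after-tax cost = 9.15% × (1 − 27%) = 6.6795%.
WACC = 0.4347 × 15.5000% + 0.3061 × 6.7890% + 0.2592 × 6.6795% = 10.5469%.

10.55%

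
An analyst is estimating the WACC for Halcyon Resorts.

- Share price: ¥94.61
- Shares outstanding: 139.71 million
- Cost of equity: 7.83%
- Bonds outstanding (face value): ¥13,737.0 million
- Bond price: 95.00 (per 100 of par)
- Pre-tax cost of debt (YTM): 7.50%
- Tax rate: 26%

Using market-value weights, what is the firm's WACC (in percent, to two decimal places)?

6.70%

Market value of equity E = 94.61 × 139.71m = 13217.9631m. Market value of debt D = 13737m × 95.0/100 = 13050.15m.
Total capital V = 13217.9631 + 13050.15 = 26268.1131.
Equity: weight = 13217.9631/26268.1131 = 0.5032; cost = 7.83%.
Bonds outstanding: weight = 13050.15/26268.1131 = 0.4968; after-tax cost = 7.5% × (1 − 26%) = 5.5500%.
WACC = 0.5032 × 7.8300% + 0.4968 × 5.5500% = 6.6973%.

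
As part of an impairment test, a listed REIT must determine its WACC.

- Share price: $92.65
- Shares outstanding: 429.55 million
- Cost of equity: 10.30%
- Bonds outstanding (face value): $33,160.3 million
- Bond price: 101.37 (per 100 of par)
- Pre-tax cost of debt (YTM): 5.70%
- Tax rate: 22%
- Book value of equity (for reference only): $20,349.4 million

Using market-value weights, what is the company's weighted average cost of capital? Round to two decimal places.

7.62%

Market value of equity E = 92.65 × 429.55m = 39797.8075m. Market value of debt D = 33160.3m × 101.37/100 = 33614.59611m.
Total capital V = 39797.8075 + 33614.59611 = 73412.40361.
Equity: weight = 39797.8075/73412.40361 = 0.5421; cost = 10.3%.
Bonds outstanding: weight = 33614.59611/73412.40361 = 0.4579; after-tax cost = 5.7% × (1 − 22%) = 4.4460%.
WACC = 0.5421 × 10.3000% + 0.4579 × 4.4460% = 7.6195%.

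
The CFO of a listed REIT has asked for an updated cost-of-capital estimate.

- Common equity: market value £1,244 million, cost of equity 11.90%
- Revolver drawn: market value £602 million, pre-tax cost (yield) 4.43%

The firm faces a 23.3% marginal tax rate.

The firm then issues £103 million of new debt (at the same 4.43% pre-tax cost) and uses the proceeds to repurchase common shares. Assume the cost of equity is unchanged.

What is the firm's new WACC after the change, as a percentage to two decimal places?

8.65%

After the change:
Total capital V = 1141 + 705 = 1846.
Equity: weight = 1141/1846 = 0.6181; cost = 11.9%.
Revolver drawn: weight = 705/1846 = 0.3819; after-tax cost = 4.43% × (1 − 23.3%) = 3.3978%.
WACC = 0.6181 × 11.9000% + 0.3819 × 3.3978% = 8.6530%.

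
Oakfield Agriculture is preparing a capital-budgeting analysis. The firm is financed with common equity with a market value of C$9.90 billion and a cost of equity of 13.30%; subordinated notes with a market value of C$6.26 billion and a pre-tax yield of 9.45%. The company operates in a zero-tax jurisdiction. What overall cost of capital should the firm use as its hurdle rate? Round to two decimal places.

Total capital V = 9.9 + 6.26 = 16.16.
Equity: weight = 9.9/16.16 = 0.6126; cost = 13.3%.
Subordinated notes: weight = 6.26/16.16 = 0.3874; after-tax cost = 9.45% × (1 − 0%) = 9.4500%.
WACC = 0.6126 × 13.3000% + 0.3874 × 9.4500% = 11.8086%.

11.81%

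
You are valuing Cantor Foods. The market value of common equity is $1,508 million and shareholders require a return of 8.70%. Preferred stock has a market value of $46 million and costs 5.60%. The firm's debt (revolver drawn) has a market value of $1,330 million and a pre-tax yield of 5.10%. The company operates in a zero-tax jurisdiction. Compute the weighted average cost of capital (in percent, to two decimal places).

6.99%

Total capital V = 1508 + 46 + 1330 = 2884.
Equity: weight = 1508/2884 = 0.5229; cost = 8.7%.
Preferred: weight = 46/2884 = 0.0160; cost = 5.6%.
Revolver drawn: weight = 1330/2884 = 0.4612; after-tax cost = 5.1% × (1 − 0%) = 5.1000%.
WACC = 0.5229 × 8.7000% + 0.0160 × 5.6000% + 0.4612 × 5.1000% = 6.9904%.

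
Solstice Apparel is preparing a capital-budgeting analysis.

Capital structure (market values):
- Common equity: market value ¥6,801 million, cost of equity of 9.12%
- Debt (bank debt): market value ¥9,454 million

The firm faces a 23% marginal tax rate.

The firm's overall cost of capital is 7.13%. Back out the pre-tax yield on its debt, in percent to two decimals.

Total capital V = 6801 + 9454 = 16255.
Equity weight = 6801/16255 = 0.4184.
Bank debt weight = 9454/16255 = 0.5816.
Equity contribution = 0.4184 × 9.12% = 3.8158%.
Remaining for debt = 7.13% − 3.8158% = 3.3142%.
Rd × (1 − 23%) × 0.5816 = 3.3142%  ⇒  Rd = 7.4006%.

7.40%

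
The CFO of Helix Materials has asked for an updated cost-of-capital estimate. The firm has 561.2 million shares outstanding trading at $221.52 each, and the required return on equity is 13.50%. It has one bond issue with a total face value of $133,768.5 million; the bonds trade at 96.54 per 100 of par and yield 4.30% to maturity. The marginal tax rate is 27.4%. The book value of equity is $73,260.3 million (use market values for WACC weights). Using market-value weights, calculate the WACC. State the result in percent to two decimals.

8.21%

Market value of equity E = 221.52 × 561.2m = 124317.024m. Market value of debt D = 133768.5m × 96.54/100 = 129140.1099m.
Total capital V = 124317.024 + 129140.1099 = 253457.1339.
Equity: weight = 124317.024/253457.1339 = 0.4905; cost = 13.5%.
Bonds outstanding: weight = 129140.1099/253457.1339 = 0.5095; after-tax cost = 4.3% × (1 − 27.4%) = 3.1218%.
WACC = 0.4905 × 13.5000% + 0.5095 × 3.1218% = 8.2122%.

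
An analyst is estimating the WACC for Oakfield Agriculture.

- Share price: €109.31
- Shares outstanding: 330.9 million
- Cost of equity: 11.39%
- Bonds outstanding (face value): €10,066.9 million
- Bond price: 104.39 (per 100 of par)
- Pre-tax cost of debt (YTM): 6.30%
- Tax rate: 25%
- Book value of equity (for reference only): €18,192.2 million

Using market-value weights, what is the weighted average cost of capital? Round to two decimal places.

9.89%

Market value of equity E = 109.31 × 330.9m = 36170.679m. Market value of debt D = 10066.9m × 104.39/100 = 10508.83691m.
Total capital V = 36170.679 + 10508.83691 = 46679.51591.
Equity: weight = 36170.679/46679.51591 = 0.7749; cost = 11.39%.
Bonds outstanding: weight = 10508.83691/46679.51591 = 0.2251; after-tax cost = 6.3% × (1 − 25%) = 4.7250%.
WACC = 0.7749 × 11.3900% + 0.2251 × 4.7250% = 9.8895%.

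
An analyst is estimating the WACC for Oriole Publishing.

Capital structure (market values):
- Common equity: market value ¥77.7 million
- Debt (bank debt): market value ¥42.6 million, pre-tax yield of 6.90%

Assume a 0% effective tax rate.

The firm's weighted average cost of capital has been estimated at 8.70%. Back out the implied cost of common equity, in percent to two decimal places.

9.69%

Total capital V = 77.7 + 42.6 = 120.3.
Equity weight = 77.7/120.3 = 0.6459.
Bank debt weight = 42.6/120.3 = 0.3541.
Debt contribution = 0.3541 × 6.9% × (1 − 0%) = 2.4434%.
Required equity contribution = 8.7% − 2.4434% = 6.2566%.
Re = 6.2566% / 0.6459 = 9.6869%.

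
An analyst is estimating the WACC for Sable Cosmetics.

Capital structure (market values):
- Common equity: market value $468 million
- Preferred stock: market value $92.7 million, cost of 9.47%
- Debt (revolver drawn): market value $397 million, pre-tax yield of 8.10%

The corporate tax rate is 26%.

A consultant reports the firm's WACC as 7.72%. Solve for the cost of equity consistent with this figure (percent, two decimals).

Total capital V = 468 + 92.7 + 397 = 957.7.
Equity weight = 468/957.7 = 0.4887.
Preferred weight = 92.7/957.7 = 0.0968.
Revolver drawn weight = 397/957.7 = 0.4145.
Debt contribution = 0.4145 × 8.1% × (1 − 26%) = 2.4847%.
Preferred contribution = 0.0968 × 9.47% = 0.9166%.
Required equity contribution = 7.72% − 3.4014% = 4.3186%.
Re = 4.3186% / 0.4887 = 8.8375%.

8.84%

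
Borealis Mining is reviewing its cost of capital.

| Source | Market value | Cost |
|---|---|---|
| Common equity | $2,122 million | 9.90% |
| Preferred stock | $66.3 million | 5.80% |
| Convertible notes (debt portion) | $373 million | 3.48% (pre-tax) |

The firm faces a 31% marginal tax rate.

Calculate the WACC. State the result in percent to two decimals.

8.70%

Total capital V = 2122 + 66.3 + 373 = 2561.3.
Equity: weight = 2122/2561.3 = 0.8285; cost = 9.9%.
Preferred: weight = 66.3/2561.3 = 0.0259; cost = 5.8%.
Convertible notes (debt portion): weight = 373/2561.3 = 0.1456; after-tax cost = 3.48% × (1 − 31%) = 2.4012%.
WACC = 0.8285 × 9.9000% + 0.0259 × 5.8000% + 0.1456 × 2.4012% = 8.7018%.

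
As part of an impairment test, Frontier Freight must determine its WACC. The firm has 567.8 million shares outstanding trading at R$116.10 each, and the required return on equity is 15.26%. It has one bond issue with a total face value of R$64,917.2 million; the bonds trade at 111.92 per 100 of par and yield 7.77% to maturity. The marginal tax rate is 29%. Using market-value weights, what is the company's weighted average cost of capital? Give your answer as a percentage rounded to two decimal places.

Market value of equity E = 116.1 × 567.8m = 65921.58m. Market value of debt D = 64917.2m × 111.92/100 = 72655.33024m.
Total capital V = 65921.58 + 72655.33024 = 138576.91024.
Equity: weight = 65921.58/138576.91024 = 0.4757; cost = 15.26%.
Bonds outstanding: weight = 72655.33024/138576.91024 = 0.5243; after-tax cost = 7.77% × (1 − 29%) = 5.5167%.
WACC = 0.4757 × 15.2600% + 0.5243 × 5.5167% = 10.1516%.

10.15%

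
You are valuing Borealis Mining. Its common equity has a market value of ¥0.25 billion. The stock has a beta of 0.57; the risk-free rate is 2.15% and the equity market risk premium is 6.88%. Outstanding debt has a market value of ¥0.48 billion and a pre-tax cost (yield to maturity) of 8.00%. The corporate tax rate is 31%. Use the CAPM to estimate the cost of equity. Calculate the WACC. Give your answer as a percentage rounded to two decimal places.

Cost of equity via CAPM: Re = 2.15% + 0.57 × 6.88% = 6.0716%.
Total capital V = 0.25 + 0.48 = 0.73.
Equity: weight = 0.25/0.73 = 0.3425; cost = 6.0716%.
Debt: weight = 0.48/0.73 = 0.6575; after-tax cost = 8% × (1 − 31%) = 5.5200%.
WACC = 0.3425 × 6.0716% + 0.6575 × 5.5200% = 5.7089%.

5.71%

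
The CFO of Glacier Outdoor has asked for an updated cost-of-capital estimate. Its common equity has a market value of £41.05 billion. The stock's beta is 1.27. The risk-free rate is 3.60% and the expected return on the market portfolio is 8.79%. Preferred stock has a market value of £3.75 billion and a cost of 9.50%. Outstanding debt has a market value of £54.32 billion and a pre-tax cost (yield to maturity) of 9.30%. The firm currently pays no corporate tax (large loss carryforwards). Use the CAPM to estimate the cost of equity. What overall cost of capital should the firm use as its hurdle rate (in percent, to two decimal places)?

Market risk premium = 8.79% − 3.6% = 5.19%.
Cost of equity via CAPM: Re = 3.6% + 1.27 × 5.19% = 10.1913%.
Total capital V = 41.05 + 3.75 + 54.32 = 99.12.
Equity: weight = 41.05/99.12 = 0.4141; cost = 10.1913%.
Preferred: weight = 3.75/99.12 = 0.0378; cost = 9.5%.
Debt: weight = 54.32/99.12 = 0.5480; after-tax cost = 9.3% × (1 − 0%) = 9.3000%.
WACC = 0.4141 × 10.1913% + 0.0378 × 9.5000% + 0.5480 × 9.3000% = 9.6767%.

9.68%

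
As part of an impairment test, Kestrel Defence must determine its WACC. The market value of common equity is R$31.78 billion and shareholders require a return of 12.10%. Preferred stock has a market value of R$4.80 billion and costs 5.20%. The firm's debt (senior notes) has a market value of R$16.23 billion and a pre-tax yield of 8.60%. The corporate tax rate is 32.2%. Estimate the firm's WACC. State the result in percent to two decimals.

Total capital V = 31.78 + 4.8 + 16.23 = 52.81.
Equity: weight = 31.78/52.81 = 0.6018; cost = 12.1%.
Preferred: weight = 4.8/52.81 = 0.0909; cost = 5.2%.
Senior notes: weight = 16.23/52.81 = 0.3073; after-tax cost = 8.6% × (1 − 32.2%) = 5.8308%.
WACC = 0.6018 × 12.1000% + 0.0909 × 5.2000% + 0.3073 × 5.8308% = 9.5461%.

9.55%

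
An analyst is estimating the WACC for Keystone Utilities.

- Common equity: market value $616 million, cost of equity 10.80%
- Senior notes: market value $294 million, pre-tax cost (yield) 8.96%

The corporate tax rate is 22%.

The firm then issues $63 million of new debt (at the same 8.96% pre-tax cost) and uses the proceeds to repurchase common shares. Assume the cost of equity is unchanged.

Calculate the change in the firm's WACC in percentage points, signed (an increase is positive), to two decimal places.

-0.26 pp

Current WACC:
Total capital V = 616 + 294 = 910.
Equity: weight = 616/910 = 0.6769; cost = 10.8%.
Senior notes: weight = 294/910 = 0.3231; after-tax cost = 8.96% × (1 − 22%) = 6.9888%.
WACC = 0.6769 × 10.8000% + 0.3231 × 6.9888% = 9.5687%.
After the change:
Total capital V = 553 + 357 = 910.
Equity: weight = 553/910 = 0.6077; cost = 10.8%.
Senior notes: weight = 357/910 = 0.3923; after-tax cost = 8.96% × (1 − 22%) = 6.9888%.
WACC = 0.6077 × 10.8000% + 0.3923 × 6.9888% = 9.3048%.
Change in WACC = 9.3048% − 9.5687% = -0.2639 pp.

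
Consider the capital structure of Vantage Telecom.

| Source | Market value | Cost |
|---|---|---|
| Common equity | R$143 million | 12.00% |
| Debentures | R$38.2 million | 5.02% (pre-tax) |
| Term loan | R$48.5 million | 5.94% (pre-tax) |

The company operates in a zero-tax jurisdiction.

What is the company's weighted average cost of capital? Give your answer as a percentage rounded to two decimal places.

Total capital V = 143 + 38.2 + 48.5 = 229.7.
Equity: weight = 143/229.7 = 0.6226; cost = 12%.
Debentures: weight = 38.2/229.7 = 0.1663; after-tax cost = 5.02% × (1 − 0%) = 5.0200%.
Term loan: weight = 48.5/229.7 = 0.2111; after-tax cost = 5.94% × (1 − 0%) = 5.9400%.
WACC = 0.6226 × 12.0000% + 0.1663 × 5.0200% + 0.2111 × 5.9400% = 9.5597%.

9.56%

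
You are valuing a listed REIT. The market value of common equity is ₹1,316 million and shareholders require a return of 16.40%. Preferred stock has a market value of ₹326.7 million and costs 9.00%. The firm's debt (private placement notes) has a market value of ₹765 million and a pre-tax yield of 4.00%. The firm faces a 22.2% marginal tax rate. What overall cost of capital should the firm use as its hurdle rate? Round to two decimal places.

11.17%

Total capital V = 1316 + 326.7 + 765 = 2407.7.
Equity: weight = 1316/2407.7 = 0.5466; cost = 16.4%.
Preferred: weight = 326.7/2407.7 = 0.1357; cost = 9%.
Private placement notes: weight = 765/2407.7 = 0.3177; after-tax cost = 4% × (1 − 22.2%) = 3.1120%.
WACC = 0.5466 × 16.4000% + 0.1357 × 9.0000% + 0.3177 × 3.1120% = 11.1739%.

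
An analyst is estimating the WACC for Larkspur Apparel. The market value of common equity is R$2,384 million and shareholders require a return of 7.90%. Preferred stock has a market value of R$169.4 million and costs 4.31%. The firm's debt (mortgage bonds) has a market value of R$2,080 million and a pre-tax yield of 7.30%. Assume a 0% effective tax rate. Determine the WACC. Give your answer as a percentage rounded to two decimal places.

7.50%

Total capital V = 2384 + 169.4 + 2080 = 4633.4.
Equity: weight = 2384/4633.4 = 0.5145; cost = 7.9%.
Preferred: weight = 169.4/4633.4 = 0.0366; cost = 4.31%.
Mortgage bonds: weight = 2080/4633.4 = 0.4489; after-tax cost = 7.3% × (1 − 0%) = 7.3000%.
WACC = 0.5145 × 7.9000% + 0.0366 × 4.3100% + 0.4489 × 7.3000% = 7.4994%.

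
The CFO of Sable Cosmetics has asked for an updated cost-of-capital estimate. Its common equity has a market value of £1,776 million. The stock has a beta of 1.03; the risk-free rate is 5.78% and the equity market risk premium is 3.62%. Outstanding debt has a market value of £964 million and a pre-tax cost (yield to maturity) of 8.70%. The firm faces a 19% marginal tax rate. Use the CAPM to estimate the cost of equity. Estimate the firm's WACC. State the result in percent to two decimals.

Cost of equity via CAPM: Re = 5.78% + 1.03 × 3.62% = 9.5086%.
Total capital V = 1776 + 964 = 2740.
Equity: weight = 1776/2740 = 0.6482; cost = 9.5086%.
Debt: weight = 964/2740 = 0.3518; after-tax cost = 8.7% × (1 − 19%) = 7.0470%.
WACC = 0.6482 × 9.5086% + 0.3518 × 7.0470% = 8.6425%.

8.64%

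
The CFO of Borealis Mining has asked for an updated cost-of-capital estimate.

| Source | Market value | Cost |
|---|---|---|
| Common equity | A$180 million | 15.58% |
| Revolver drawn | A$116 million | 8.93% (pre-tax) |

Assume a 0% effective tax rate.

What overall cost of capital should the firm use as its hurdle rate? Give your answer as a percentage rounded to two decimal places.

Total capital V = 180 + 116 = 296.
Equity: weight = 180/296 = 0.6081; cost = 15.58%.
Revolver drawn: weight = 116/296 = 0.3919; after-tax cost = 8.93% × (1 − 0%) = 8.9300%.
WACC = 0.6081 × 15.5800% + 0.3919 × 8.9300% = 12.9739%.

12.97%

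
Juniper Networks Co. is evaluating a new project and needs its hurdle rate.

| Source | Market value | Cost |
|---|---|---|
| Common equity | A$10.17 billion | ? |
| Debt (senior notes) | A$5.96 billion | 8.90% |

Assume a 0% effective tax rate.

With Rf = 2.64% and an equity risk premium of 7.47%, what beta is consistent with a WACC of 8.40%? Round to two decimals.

0.73

Total capital V = 10.17 + 5.96 = 16.13.
Equity weight = 10.17/16.13 = 0.6305.
Senior notes weight = 5.96/16.13 = 0.3695.
Debt contribution = 0.3695 × 8.9% × (1 − 0%) = 3.2885%.
Required equity contribution = 8.4% − 3.2885% = 5.1115%  ⇒  Re = 8.1070%.
CAPM: 8.1070% = 2.64% + β × 7.47%  ⇒  β = 0.7319.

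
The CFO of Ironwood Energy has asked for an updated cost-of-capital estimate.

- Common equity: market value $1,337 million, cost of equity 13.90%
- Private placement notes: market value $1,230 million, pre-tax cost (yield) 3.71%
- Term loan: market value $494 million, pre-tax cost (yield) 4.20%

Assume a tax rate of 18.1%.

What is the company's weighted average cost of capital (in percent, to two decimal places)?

7.85%

Total capital V = 1337 + 1230 + 494 = 3061.
Equity: weight = 1337/3061 = 0.4368; cost = 13.9%.
Private placement notes: weight = 1230/3061 = 0.4018; after-tax cost = 3.71% × (1 − 18.1%) = 3.0385%.
Term loan: weight = 494/3061 = 0.1614; after-tax cost = 4.2% × (1 − 18.1%) = 3.4398%.
WACC = 0.4368 × 13.9000% + 0.4018 × 3.0385% + 0.1614 × 3.4398% = 7.8474%.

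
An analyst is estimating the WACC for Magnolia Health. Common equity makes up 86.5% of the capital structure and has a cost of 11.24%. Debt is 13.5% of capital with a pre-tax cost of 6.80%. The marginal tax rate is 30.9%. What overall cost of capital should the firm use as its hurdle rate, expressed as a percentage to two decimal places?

After-tax cost of debt = 6.8% × (1 − 30.9%) = 4.6988%.
WACC = 0.865 × 11.2400% + 0.135 × 4.6988% = 10.3569%.

10.36%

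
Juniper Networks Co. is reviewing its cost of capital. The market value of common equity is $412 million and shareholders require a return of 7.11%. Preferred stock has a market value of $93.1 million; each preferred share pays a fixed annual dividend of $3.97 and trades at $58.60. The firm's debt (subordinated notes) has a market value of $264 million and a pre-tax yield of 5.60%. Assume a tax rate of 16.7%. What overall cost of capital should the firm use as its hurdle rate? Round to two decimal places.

Cost of preferred: Rp = 3.97 / 58.6 = 6.7747%.
Total capital V = 412 + 93.1 + 264 = 769.1.
Equity: weight = 412/769.1 = 0.5357; cost = 7.11%.
Preferred: weight = 93.1/769.1 = 0.1211; cost = 6.7747%.
Subordinated notes: weight = 264/769.1 = 0.3433; after-tax cost = 5.6% × (1 − 16.7%) = 4.6648%.
WACC = 0.5357 × 7.1100% + 0.1211 × 6.7747% + 0.3433 × 4.6648% = 6.2301%.

6.23%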